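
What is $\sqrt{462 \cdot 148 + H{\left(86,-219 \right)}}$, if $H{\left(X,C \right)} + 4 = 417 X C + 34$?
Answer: $2 i \sqrt{1946343} \approx 2790.2 i$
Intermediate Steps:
$H{\left(X,C \right)} = 30 + 417 C X$ ($H{\left(X,C \right)} = -4 + \left(417 X C + 34\right) = -4 + \left(417 C X + 34\right) = -4 + \left(34 + 417 C X\right) = 30 + 417 C X$)
$\sqrt{462 \cdot 148 + H{\left(86,-219 \right)}} = \sqrt{462 \cdot 148 + \left(30 + 417 \left(-219\right) 86\right)} = \sqrt{68376 + \left(30 - 7853778\right)} = \sqrt{68376 - 7853748} = \sqrt{-7785372} = 2 i \sqrt{1946343}$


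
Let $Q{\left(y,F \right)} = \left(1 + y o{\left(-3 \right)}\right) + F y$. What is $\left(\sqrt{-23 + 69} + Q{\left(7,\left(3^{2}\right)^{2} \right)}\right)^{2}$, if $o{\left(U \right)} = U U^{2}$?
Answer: $\left(379 + \sqrt{46}\right)^{2} \approx 1.4883 \cdot 10^{5}$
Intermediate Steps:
$o{\left(U \right)} = U^{3}$
$Q{\left(y,F \right)} = 1 - 27 y + F y$ ($Q{\left(y,F \right)} = \left(1 + y \left(-3\right)^{3}\right) + F y = \left(1 + y \left(-27\right)\right) + F y = \left(1 - 27 y\right) + F y = 1 - 27 y + F y$)
$\left(\sqrt{-23 + 69} + Q{\left(7,\left(3^{2}\right)^{2} \right)}\right)^{2} = \left(\sqrt{-23 + 69} + \left(1 - 189 + \left(3^{2}\right)^{2} \cdot 7\right)\right)^{2} = \left(\sqrt{46} + \left(1 - 189 + 9^{2} \cdot 7\right)\right)^{2} = \left(\sqrt{46} + \left(1 - 189 + 81 \cdot 7\right)\right)^{2} = \left(\sqrt{46} + \left(1 - 189 + 567\right)\right)^{2} = \left(\sqrt{46} + 379\right)^{2} = \left(379 + \sqrt{46}\right)^{2}$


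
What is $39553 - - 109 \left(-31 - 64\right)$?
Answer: $29198$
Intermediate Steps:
$39553 - - 109 \left(-31 - 64\right) = 39553 - \left(-109\right) \left(-95\right) = 39553 - 10355 = 29198$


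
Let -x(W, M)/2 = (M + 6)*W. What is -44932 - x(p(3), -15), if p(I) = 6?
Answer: -45040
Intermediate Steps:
x(W, M) = -2*W*(6 + M) (x(W, M) = -2*(M + 6)*W = -2*(6 + M)*W = -2*W*(6 + M))
-44932 - x(p(3), -15) = -44932 - (-2)*6*(6 - 15) = -44932 - (-2)*6*(-9) = -44932 - 1*108 = -44932 - 108 = -45040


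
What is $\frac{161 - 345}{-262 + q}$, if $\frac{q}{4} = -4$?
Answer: $\frac{92}{139} \approx 0.66187$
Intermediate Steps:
$q = -16$ ($q = 4 \left(-4\right) = -16$)
$\frac{161 - 345}{-262 + q} = \frac{161 - 345}{-262 - 16} = \frac{161 - 345}{-278} = \left(-184\right) \left(- \frac{1}{278}\right) = \frac{92}{139}$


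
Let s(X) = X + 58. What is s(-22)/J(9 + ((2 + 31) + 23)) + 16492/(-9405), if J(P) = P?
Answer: -1544/1287 ≈ -1.1997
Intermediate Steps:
s(X) = 58 + X
s(-22)/J(9 + ((2 + 31) + 23)) + 16492/(-9405) = (58 - 22)/(9 + ((2 + 31) + 23)) + 16492/(-9405) = 36/(9 + (33 + 23)) + 16492*(-1/9405) = 36/(9 + 56) - 868/495 = 36/65 - 868/495 = -1544/1287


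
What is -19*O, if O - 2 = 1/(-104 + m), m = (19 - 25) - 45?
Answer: -5871/155 ≈ -37.877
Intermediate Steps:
m = -51 (m = -6 - 45 = -51)
O = 309/155 (O = 2 + 1/(-104 - 51) = 2 + 1/(-155) = 2 - 1/155 = 309/155 ≈ 1.9935)
-19*O = -19*309/155 = -5871/155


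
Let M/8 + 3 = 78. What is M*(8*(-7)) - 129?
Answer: -33729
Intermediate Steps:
M = 600 (M = -24 + 8*78 = -24 + 624 = 600)
M*(8*(-7)) - 129 = 600*(8*(-7)) - 129 = 600*(-56) - 129 = -33600 - 129 = -33729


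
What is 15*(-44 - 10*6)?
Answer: -1560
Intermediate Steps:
15*(-44 - 10*6) = 15*(-44 - 60) = 15*(-104) = -1560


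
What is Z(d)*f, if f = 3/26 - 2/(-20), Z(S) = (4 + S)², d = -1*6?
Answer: 56/65 ≈ 0.86154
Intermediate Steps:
d = -6
f = 14/65 (f = 3*(1/26) - 2*(-1/20) = 3/26 + ⅒ = 14/65 ≈ 0.21538)
Z(d)*f = (4 - 6)²*(14/65) = (-2)²*(14/65) = 4*(14/65) = 56/65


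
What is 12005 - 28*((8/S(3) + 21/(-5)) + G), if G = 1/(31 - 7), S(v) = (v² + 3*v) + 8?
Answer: 4723999/390 ≈ 12113.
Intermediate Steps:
S(v) = 8 + v² + 3*v
G = 1/24 ≈ 0.041667
12005 - 28*((8/S(3) + 21/(-5)) + G) = 12005 - 28*((8/(8 + 3² + 3*3) + 21/(-5)) + 1/24) = 12005 - 28*((8/(8 + 9 + 9) + 21*(-⅕)) + 1/24) = 12005 - 28*((8/26 - 21/5) + 1/24) = 12005 - 28*((8*(1/26) - 21/5) + 1/24) = 12005 - 28*((4/13 - 21/5) + 1/24) = 12005 - 28*(-253/65 + 1/24) = 12005 - 28*(-6007/1560) = 12005 + 42049/390 = 4723999/390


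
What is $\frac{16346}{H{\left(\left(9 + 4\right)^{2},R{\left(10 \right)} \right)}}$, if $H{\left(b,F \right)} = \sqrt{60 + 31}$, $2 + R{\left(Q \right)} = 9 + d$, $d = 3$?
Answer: $\frac{16346 \sqrt{91}}{91} \approx 1713.5$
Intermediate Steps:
$R{\left(Q \right)} = 10$ ($R{\left(Q \right)} = -2 + \left(9 + 3\right) = -2 + 12 = 10$)
$H{\left(b,F \right)} = \sqrt{91}$
$\frac{16346}{H{\left(\left(9 + 4\right)^{2},R{\left(10 \right)} \right)}} = \frac{16346}{\sqrt{91}} = 16346 \frac{\sqrt{91}}{91} = \frac{16346 \sqrt{91}}{91}$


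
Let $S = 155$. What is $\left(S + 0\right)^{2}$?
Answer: $24025$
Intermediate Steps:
$\left(S + 0\right)^{2} = \left(155 + 0\right)^{2} = 155^{2} = 24025$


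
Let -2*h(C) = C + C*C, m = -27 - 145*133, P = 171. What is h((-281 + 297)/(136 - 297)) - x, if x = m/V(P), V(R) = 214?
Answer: 250417296/2773547 ≈ 90.288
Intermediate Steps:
m = -19312 (m = -27 - 19285 = -19312)
h(C) = -C/2 - C²/2 (h(C) = -(C + C*C)/2 = -(C + C²)/2 = -C/2 - C²/2)
x = -9656/107 (x = -19312/214 = -19312*1/214 = -9656/107 ≈ -90.243)
h((-281 + 297)/(136 - 297)) - x = -(-281 + 297)/(136 - 297)*(1 + (-281 + 297)/(136 - 297))/2 - 1*(-9656/107) = -16/(-161)*(1 + 16/(-161))/2 + 9656/107 = -16*(-1/161)*(1 + 16*(-1/161))/2 + 9656/107 = -½*(-16/161)*(1 - 16/161) + 9656/107 = -½*(-16/161)*145/161 + 9656/107 = 1160/25921 + 9656/107 = 250417296/2773547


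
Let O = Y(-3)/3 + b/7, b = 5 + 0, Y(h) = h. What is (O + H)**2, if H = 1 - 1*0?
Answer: 25/49 ≈ 0.51020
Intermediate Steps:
b = 5
O = -2/7 (O = -3/3 + 5/7 = -3*1/3 + 5*(1/7) = -1 + 5/7 = -2/7 ≈ -0.28571)
H = 1 (H = 1 + 0 = 1)
(O + H)**2 = (-2/7 + 1)**2 = (5/7)**2 = 25/49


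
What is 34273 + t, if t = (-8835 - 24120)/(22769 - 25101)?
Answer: 79957591/2332 ≈ 34287.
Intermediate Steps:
t = 32955/2332 (t = -32955/(-2332) = -32955*(-1/2332) = 32955/2332 ≈ 14.132)
34273 + t = 34273 + 32955/2332 = 79957591/2332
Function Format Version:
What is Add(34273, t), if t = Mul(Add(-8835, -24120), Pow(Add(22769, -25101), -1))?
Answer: Rational(79957591, 2332) ≈ 34287.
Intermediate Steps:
t = Rational(32955, 2332) (t = Mul(-32955, Pow(-2332, -1)) = Mul(-32955, Rational(-1, 2332)) = Rational(32955, 2332) ≈ 14.132)
Add(34273, t) = Add(34273, Rational(32955, 2332)) = Rational(79957591, 2332)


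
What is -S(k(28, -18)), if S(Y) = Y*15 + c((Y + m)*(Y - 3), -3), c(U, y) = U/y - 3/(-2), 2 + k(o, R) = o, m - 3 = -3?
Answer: -1153/6 ≈ -192.17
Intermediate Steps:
m = 0 (m = 3 - 3 = 0)
k(o, R) = -2 + o
c(U, y) = 3/2 + U/y (c(U, y) = U/y - 3*(-1/2) = U/y + 3/2 = 3/2 + U/y)
S(Y) = 3/2 + 15*Y - Y*(-3 + Y)/3 (S(Y) = Y*15 + (3/2 + ((Y + 0)*(Y - 3))/(-3)) = 15*Y + (3/2 + (Y*(-3 + Y))*(-1/3)) = 15*Y + (3/2 - Y*(-3 + Y)/3) = 3/2 + 15*Y - Y*(-3 + Y)/3)
-S(k(28, -18)) = -(3/2 + 16*(-2 + 28) - (-2 + 28)**2/3) = -(3/2 + 16*26 - 1/3*26**2) = -(3/2 + 416 - 1/3*676) = -(3/2 + 416 - 676/3) = -1*1153/6 = -1153/6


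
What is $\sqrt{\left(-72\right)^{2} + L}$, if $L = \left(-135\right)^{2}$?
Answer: $153$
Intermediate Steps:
$L = 18225$
$\sqrt{\left(-72\right)^{2} + L} = \sqrt{\left(-72\right)^{2} + 18225} = \sqrt{5184 + 18225} = \sqrt{23409} = 153$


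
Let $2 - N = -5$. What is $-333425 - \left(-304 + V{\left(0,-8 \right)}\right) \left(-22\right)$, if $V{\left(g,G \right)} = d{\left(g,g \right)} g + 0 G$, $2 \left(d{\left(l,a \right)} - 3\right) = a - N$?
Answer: $-340113$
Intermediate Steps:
$N = 7$ ($N = 2 - -5 = 2 + 5 = 7$)
$d{\left(l,a \right)} = - \frac{1}{2} + \frac{a}{2}$ ($d{\left(l,a \right)} = 3 + \frac{a - 7}{2} = 3 + \frac{-7 + a}{2} = 3 + \left(- \frac{7}{2} + \frac{a}{2}\right) = - \frac{1}{2} + \frac{a}{2}$)
$V{\left(g,G \right)} = g \left(- \frac{1}{2} + \frac{g}{2}\right)$ ($V{\left(g,G \right)} = \left(- \frac{1}{2} + \frac{g}{2}\right) g + 0 G = g \left(- \frac{1}{2} + \frac{g}{2}\right) + 0 = g \left(- \frac{1}{2} + \frac{g}{2}\right)$)
$-333425 - \left(-304 + V{\left(0,-8 \right)}\right) \left(-22\right) = -333425 - \left(-304 + \frac{1}{2} \cdot 0 \left(-1 + 0\right)\right) \left(-22\right) = -333425 - \left(-304 + \frac{1}{2} \cdot 0 \left(-1\right)\right) \left(-22\right) = -333425 - \left(-304 + 0\right) \left(-22\right) = -333425 - \left(-304\right) \left(-22\right) = -333425 - 6688 = -340113$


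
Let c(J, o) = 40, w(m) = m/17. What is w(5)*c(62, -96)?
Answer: 200/17 ≈ 11.765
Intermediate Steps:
w(m) = m/17 (w(m) = m*(1/17) = m/17)
w(5)*c(62, -96) = ((1/17)*5)*40 = (5/17)*40 = 200/17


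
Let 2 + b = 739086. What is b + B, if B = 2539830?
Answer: 3278914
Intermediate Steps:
b = 739084 (b = -2 + 739086 = 739084)
b + B = 739084 + 2539830 = 3278914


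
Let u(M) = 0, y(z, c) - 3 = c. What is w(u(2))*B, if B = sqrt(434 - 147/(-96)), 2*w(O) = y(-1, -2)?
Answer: sqrt(27874)/16 ≈ 10.435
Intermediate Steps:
y(z, c) = 3 + c
w(O) = 1/2 (w(O) = (3 - 2)/2 = (1/2)*1 = 1/2)
B = sqrt(27874)/8 (B = sqrt(434 - 147*(-1/96)) = sqrt(434 + 49/32) = sqrt(13937/32) = sqrt(27874)/8 ≈ 20.869)
w(u(2))*B = (sqrt(27874)/8)/2 = sqrt(27874)/16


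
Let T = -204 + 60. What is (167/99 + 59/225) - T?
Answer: 40136/275 ≈ 145.95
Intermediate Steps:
T = -144
(167/99 + 59/225) - T = (167/99 + 59/225) - 1*(-144) = (167*(1/99) + 59*(1/225)) + 144 = (167/99 + 59/225) + 144 = 536/275 + 144 = 40136/275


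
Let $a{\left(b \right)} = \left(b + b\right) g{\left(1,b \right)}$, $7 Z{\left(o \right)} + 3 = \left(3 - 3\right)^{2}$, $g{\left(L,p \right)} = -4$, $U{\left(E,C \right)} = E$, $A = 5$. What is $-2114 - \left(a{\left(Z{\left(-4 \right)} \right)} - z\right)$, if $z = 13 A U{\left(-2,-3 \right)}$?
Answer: $- \frac{15732}{7} \approx -2247.4$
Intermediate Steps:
$Z{\left(o \right)} = - \frac{3}{7}$ ($Z{\left(o \right)} = - \frac{3}{7} + \frac{\left(3 - 3\right)^{2}}{7} = - \frac{3}{7} + \frac{0^{2}}{7} = - \frac{3}{7} + \frac{1}{7} \cdot 0 = - \frac{3}{7} + 0 = - \frac{3}{7}$)
$a{\left(b \right)} = - 8 b$ ($a{\left(b \right)} = \left(b + b\right) \left(-4\right) = 2 b \left(-4\right) = - 8 b$)
$z = -130$ ($z = 13 \cdot 5 \left(-2\right) = 65 \left(-2\right) = -130$)
$-2114 - \left(a{\left(Z{\left(-4 \right)} \right)} - z\right) = -2114 - \left(\left(-8\right) \left(- \frac{3}{7}\right) - -130\right) = -2114 - \left(\frac{24}{7} + 130\right) = -2114 - \frac{934}{7} = - \frac{15732}{7}$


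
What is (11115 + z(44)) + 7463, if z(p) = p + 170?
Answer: 18792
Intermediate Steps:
z(p) = 170 + p
(11115 + z(44)) + 7463 = (11115 + (170 + 44)) + 7463 = (11115 + 214) + 7463 = 11329 + 7463 = 18792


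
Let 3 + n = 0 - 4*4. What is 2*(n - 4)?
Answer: -46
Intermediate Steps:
n = -19 (n = -3 + (0 - 4*4) = -3 + (0 - 16) = -3 - 16 = -19)
2*(n - 4) = 2*(-19 - 4) = 2*(-23) = -46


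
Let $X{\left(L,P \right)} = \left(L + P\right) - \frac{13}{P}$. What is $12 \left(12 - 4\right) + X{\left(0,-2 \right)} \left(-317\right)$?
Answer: $- \frac{2661}{2} \approx -1330.5$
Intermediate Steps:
$X{\left(L,P \right)} = L + P - \frac{13}{P}$
$12 \left(12 - 4\right) + X{\left(0,-2 \right)} \left(-317\right) = 12 \left(12 - 4\right) + \left(0 - 2 - \frac{13}{-2}\right) \left(-317\right) = 12 \cdot 8 + \left(0 - 2 - - \frac{13}{2}\right) \left(-317\right) = 96 + \left(0 - 2 + \frac{13}{2}\right) \left(-317\right) = 96 + \frac{9}{2} \left(-317\right) = 96 - \frac{2853}{2} = - \frac{2661}{2}$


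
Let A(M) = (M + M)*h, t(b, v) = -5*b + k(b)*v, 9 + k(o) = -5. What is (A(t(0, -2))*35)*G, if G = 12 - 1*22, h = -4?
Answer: 78400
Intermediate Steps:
G = -10 (G = 12 - 22 = -10)
k(o) = -14 (k(o) = -9 - 5 = -14)
t(b, v) = -14*v - 5*b (t(b, v) = -5*b - 14*v = -14*v - 5*b)
A(M) = -8*M (A(M) = (M + M)*(-4) = (2*M)*(-4) = -8*M)
(A(t(0, -2))*35)*G = (-8*(-14*(-2) - 5*0)*35)*(-10) = (-8*(28 + 0)*35)*(-10) = (-8*28*35)*(-10) = -224*35*(-10) = -7840*(-10) = 78400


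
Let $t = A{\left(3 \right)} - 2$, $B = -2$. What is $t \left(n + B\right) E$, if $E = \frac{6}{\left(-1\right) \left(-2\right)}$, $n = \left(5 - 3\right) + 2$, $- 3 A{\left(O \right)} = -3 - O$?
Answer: $0$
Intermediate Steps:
$A{\left(O \right)} = 1 + \frac{O}{3}$ ($A{\left(O \right)} = - \frac{-3 - O}{3} = 1 + \frac{O}{3}$)
$n = 4$ ($n = 2 + 2 = 4$)
$t = 0$ ($t = \left(1 + \frac{1}{3} \cdot 3\right) - 2 = \left(1 + 1\right) - 2 = 2 - 2 = 0$)
$E = 3$ ($E = \frac{6}{2} = 6 \cdot \frac{1}{2} = 3$)
$t \left(n + B\right) E = 0 \left(4 - 2\right) 3 = 0 \cdot 2 \cdot 3 = 0 \cdot 3 = 0$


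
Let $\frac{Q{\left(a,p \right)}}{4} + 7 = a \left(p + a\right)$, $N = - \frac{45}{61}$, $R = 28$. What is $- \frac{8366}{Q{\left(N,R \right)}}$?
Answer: $\frac{15564943}{201764} \approx 77.144$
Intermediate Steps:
$N = - \frac{45}{61}$ ($N = \left(-45\right) \frac{1}{61} = - \frac{45}{61} \approx -0.73771$)
$Q{\left(a,p \right)} = -28 + 4 a \left(a + p\right)$ ($Q{\left(a,p \right)} = -28 + 4 a \left(p + a\right) = -28 + 4 a \left(a + p\right)$)
$- \frac{8366}{Q{\left(N,R \right)}} = - \frac{8366}{-28 + 4 \left(- \frac{45}{61}\right)^{2} + 4 \left(- \frac{45}{61}\right) 28} = - \frac{8366}{-28 + 4 \cdot \frac{2025}{3721} - \frac{5040}{61}} = - \frac{8366}{-28 + \frac{8100}{3721} - \frac{5040}{61}} = - \frac{8366}{- \frac{403528}{3721}} = \left(-8366\right) \left(- \frac{3721}{403528}\right) = \frac{15564943}{201764}$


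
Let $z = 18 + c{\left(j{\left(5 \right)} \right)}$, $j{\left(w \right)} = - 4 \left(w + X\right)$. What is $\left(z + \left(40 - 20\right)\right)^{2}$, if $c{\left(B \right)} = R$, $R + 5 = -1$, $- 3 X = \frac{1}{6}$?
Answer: $1024$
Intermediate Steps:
$X = - \frac{1}{18}$ ($X = - \frac{1}{3 \cdot 6} = \left(- \frac{1}{3}\right) \frac{1}{6} = - \frac{1}{18} \approx -0.055556$)
$j{\left(w \right)} = \frac{2}{9} - 4 w$ ($j{\left(w \right)} = - 4 \left(w - \frac{1}{18}\right) = - 4 \left(- \frac{1}{18} + w\right) = \frac{2}{9} - 4 w$)
$R = -6$ ($R = -5 - 1 = -6$)
$c{\left(B \right)} = -6$
$z = 12$ ($z = 18 - 6 = 12$)
$\left(z + \left(40 - 20\right)\right)^{2} = \left(12 + \left(40 - 20\right)\right)^{2} = \left(12 + 20\right)^{2} = 32^{2} = 1024$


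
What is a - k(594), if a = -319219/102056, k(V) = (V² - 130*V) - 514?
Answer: -28076128931/102056 ≈ -2.7511e+5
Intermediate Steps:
k(V) = -514 + V² - 130*V
a = -319219/102056 (a = -319219*1/102056 = -319219/102056 ≈ -3.1279)
a - k(594) = -319219/102056 - (-514 + 594² - 130*594) = -319219/102056 - (-514 + 352836 - 77220) = -319219/102056 - 1*275102 = -319219/102056 - 275102 = -28076128931/102056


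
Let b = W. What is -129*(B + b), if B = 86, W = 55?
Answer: -18189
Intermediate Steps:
b = 55
-129*(B + b) = -129*(86 + 55) = -129*141 = -18189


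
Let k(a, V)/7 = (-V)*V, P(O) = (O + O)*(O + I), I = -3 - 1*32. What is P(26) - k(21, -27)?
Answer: 4635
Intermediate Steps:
I = -35 (I = -3 - 32 = -35)
P(O) = 2*O*(-35 + O) (P(O) = (O + O)*(O - 35) = (2*O)*(-35 + O) = 2*O*(-35 + O))
k(a, V) = -7*V² (k(a, V) = 7*((-V)*V) = 7*(-V²) = -7*V²)
P(26) - k(21, -27) = 2*26*(-35 + 26) - (-7)*(-27)² = 2*26*(-9) - (-7)*729 = -468 - 1*(-5103) = -468 + 5103 = 4635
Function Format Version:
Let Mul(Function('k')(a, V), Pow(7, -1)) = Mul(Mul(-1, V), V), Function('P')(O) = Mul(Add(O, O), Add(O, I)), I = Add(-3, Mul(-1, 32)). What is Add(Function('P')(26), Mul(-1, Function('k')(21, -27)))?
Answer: 4635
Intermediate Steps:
I = -35 (I = Add(-3, -32) = -35)
Function('P')(O) = Mul(2, O, Add(-35, O)) (Function('P')(O) = Mul(Add(O, O), Add(O, -35)) = Mul(Mul(2, O), Add(-35, O)) = Mul(2, O, Add(-35, O)))
Function('k')(a, V) = Mul(-7, Pow(V, 2)) (Function('k')(a, V) = Mul(7, Mul(Mul(-1, V), V)) = Mul(7, Mul(-1, Pow(V, 2))) = Mul(-7, Pow(V, 2)))
Add(Function('P')(26), Mul(-1, Function('k')(21, -27))) = Add(Mul(2, 26, Add(-35, 26)), Mul(-1, Mul(-7, Pow(-27, 2)))) = Add(Mul(2, 26, -9), Mul(-1, Mul(-7, 729))) = Add(-468, Mul(-1, -5103)) = Add(-468, 5103) = 4635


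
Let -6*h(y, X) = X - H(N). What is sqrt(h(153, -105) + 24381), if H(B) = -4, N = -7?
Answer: sqrt(878322)/6 ≈ 156.20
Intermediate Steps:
h(y, X) = -2/3 - X/6 (h(y, X) = -(X - 1*(-4))/6 = -(X + 4)/6 = -(4 + X)/6 = -2/3 - X/6)
sqrt(h(153, -105) + 24381) = sqrt((-2/3 - 1/6*(-105)) + 24381) = sqrt((-2/3 + 35/2) + 24381) = sqrt(101/6 + 24381) = sqrt(146387/6) = sqrt(878322)/6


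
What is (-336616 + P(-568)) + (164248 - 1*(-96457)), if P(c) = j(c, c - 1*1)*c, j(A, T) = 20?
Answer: -87271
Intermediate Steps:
P(c) = 20*c
(-336616 + P(-568)) + (164248 - 1*(-96457)) = (-336616 + 20*(-568)) + (164248 - 1*(-96457)) = (-336616 - 11360) + (164248 + 96457) = -347976 + 260705 = -87271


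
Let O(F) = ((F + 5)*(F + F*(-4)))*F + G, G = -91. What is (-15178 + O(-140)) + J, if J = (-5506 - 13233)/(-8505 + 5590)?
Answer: 23094779604/2915 ≈ 7.9227e+6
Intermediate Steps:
J = 18739/2915 (J = -18739/(-2915) = -18739*(-1/2915) = 18739/2915 ≈ 6.4285)
O(F) = -91 - 3*F²*(5 + F) (O(F) = ((F + 5)*(F + F*(-4)))*F - 91 = ((5 + F)*(F - 4*F))*F - 91 = ((5 + F)*(-3*F))*F - 91 = (-3*F*(5 + F))*F - 91 = -3*F²*(5 + F) - 91 = -91 - 3*F²*(5 + F))
(-15178 + O(-140)) + J = (-15178 + (-91 - 15*(-140)² - 3*(-140)³)) + 18739/2915 = (-15178 + (-91 - 15*19600 - 3*(-2744000))) + 18739/2915 = (-15178 + (-91 - 294000 + 8232000)) + 18739/2915 = (-15178 + 7937909) + 18739/2915 = 7922731 + 18739/2915 = 23094779604/2915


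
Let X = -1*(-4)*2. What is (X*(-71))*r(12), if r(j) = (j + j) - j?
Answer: -6816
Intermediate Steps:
r(j) = j (r(j) = 2*j - j = j)
X = 8 (X = 4*2 = 8)
(X*(-71))*r(12) = (8*(-71))*12 = -568*12 = -6816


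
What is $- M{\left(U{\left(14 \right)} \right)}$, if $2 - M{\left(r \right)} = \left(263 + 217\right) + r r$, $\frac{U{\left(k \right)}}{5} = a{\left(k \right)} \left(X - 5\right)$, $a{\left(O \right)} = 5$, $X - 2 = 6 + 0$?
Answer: $6103$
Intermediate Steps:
$X = 8$ ($X = 2 + \left(6 + 0\right) = 2 + 6 = 8$)
$U{\left(k \right)} = 75$ ($U{\left(k \right)} = 5 \cdot 5 \left(8 - 5\right) = 5 \cdot 5 \cdot 3 = 5 \cdot 15 = 75$)
$M{\left(r \right)} = -478 - r^{2}$ ($M{\left(r \right)} = 2 - \left(\left(263 + 217\right) + r r\right) = 2 - \left(480 + r^{2}\right) = -478 - r^{2}$)
$- M{\left(U{\left(14 \right)} \right)} = - (-478 - 75^{2}) = - (-478 - 5625) = \left(-1\right) \left(-6103\right) = 6103$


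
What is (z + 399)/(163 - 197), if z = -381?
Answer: -9/17 ≈ -0.52941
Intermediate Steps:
(z + 399)/(163 - 197) = (-381 + 399)/(163 - 197) = 18/(-34) = 18*(-1/34) = -9/17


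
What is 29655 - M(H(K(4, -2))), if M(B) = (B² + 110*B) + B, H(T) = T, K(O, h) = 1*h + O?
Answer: 29429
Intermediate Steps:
K(O, h) = O + h (K(O, h) = h + O = O + h)
M(B) = B² + 111*B
29655 - M(H(K(4, -2))) = 29655 - (4 - 2)*(111 + (4 - 2)) = 29655 - 2*(111 + 2) = 29655 - 2*113 = 29655 - 1*226 = 29655 - 226 = 29429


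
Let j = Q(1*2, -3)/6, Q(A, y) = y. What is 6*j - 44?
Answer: -47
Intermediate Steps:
j = -½ (j = -3/6 = -3*⅙ = -½ ≈ -0.50000)
6*j - 44 = 6*(-½) - 44 = -3 - 44 = -47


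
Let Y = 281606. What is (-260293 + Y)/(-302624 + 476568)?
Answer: 21313/173944 ≈ 0.12253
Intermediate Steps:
(-260293 + Y)/(-302624 + 476568) = (-260293 + 281606)/(-302624 + 476568) = 21313/173944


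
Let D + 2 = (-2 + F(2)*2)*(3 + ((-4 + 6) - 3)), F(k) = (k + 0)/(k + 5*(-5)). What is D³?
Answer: -3112136/12167 ≈ -255.78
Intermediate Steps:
F(k) = k/(-25 + k) (F(k) = k/(k - 25) = k/(-25 + k))
D = -146/23 (D = -2 + (-2 + (2/(-25 + 2))*2)*(3 + ((-4 + 6) - 3)) = -2 + (-2 + (2/(-23))*2)*(3 + (2 - 3)) = -2 + (-2 + (2*(-1/23))*2)*(3 - 1) = -2 + (-2 - 2/23*2)*2 = -2 + (-2 - 4/23)*2 = -2 - 50/23*2 = -2 - 100/23 = -146/23 ≈ -6.3478)
D³ = (-146/23)³ = -3112136/12167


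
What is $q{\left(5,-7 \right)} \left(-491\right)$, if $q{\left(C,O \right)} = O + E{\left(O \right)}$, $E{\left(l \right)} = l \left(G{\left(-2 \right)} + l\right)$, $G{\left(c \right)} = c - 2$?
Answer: $-34370$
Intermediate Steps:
$G{\left(c \right)} = -2 + c$
$E{\left(l \right)} = l \left(-4 + l\right)$ ($E{\left(l \right)} = l \left(\left(-2 - 2\right) + l\right) = l \left(-4 + l\right)$)
$q{\left(C,O \right)} = O + O \left(-4 + O\right)$
$q{\left(5,-7 \right)} \left(-491\right) = - 7 \left(-3 - 7\right) \left(-491\right) = \left(-7\right) \left(-10\right) \left(-491\right) = 70 \left(-491\right) = -34370$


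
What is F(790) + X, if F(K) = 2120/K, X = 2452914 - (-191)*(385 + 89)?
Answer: 200932604/79 ≈ 2.5435e+6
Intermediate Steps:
X = 2543448 (X = 2452914 - (-191)*474 = 2452914 - 1*(-90534) = 2452914 + 90534 = 2543448)
F(790) + X = 2120/790 + 2543448 = 2120*(1/790) + 2543448 = 212/79 + 2543448 = 200932604/79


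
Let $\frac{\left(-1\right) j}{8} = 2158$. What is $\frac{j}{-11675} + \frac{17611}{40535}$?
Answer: $\frac{16461903}{8604475} \approx 1.9132$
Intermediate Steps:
$j = -17264$ ($j = \left(-8\right) 2158 = -17264$)
$\frac{j}{-11675} + \frac{17611}{40535} = - \frac{17264}{-11675} + \frac{17611}{40535} = \left(-17264\right) \left(- \frac{1}{11675}\right) + 17611 \cdot \frac{1}{40535} = \frac{17264}{11675} + \frac{1601}{3685} = \frac{16461903}{8604475}$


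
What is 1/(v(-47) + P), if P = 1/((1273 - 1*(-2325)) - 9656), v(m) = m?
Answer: -6058/284727 ≈ -0.021277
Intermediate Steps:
P = -1/6058 (P = 1/((1273 + 2325) - 9656) = 1/(3598 - 9656) = 1/(-6058) = -1/6058 ≈ -0.00016507)
1/(v(-47) + P) = 1/(-47 - 1/6058) = 1/(-284727/6058) = -6058/284727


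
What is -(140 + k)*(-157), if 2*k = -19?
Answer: 40977/2 ≈ 20489.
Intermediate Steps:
k = -19/2 (k = (½)*(-19) = -19/2 ≈ -9.5000)
-(140 + k)*(-157) = -(140 - 19/2)*(-157) = -261*(-157)/2 = -1*(-40977/2) = 40977/2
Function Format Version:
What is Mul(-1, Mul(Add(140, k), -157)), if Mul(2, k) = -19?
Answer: Rational(40977, 2) ≈ 20489.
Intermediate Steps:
k = Rational(-19, 2) (k = Mul(Rational(1, 2), -19) = Rational(-19, 2) ≈ -9.5000)
Mul(-1, Mul(Add(140, k), -157)) = Mul(-1, Mul(Add(140, Rational(-19, 2)), -157)) = Mul(-1, Mul(Rational(261, 2), -157)) = Mul(-1, Rational(-40977, 2)) = Rational(40977, 2)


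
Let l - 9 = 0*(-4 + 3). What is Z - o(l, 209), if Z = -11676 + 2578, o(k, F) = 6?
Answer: -9104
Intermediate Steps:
l = 9 (l = 9 + 0*(-4 + 3) = 9 + 0*(-1) = 9 + 0 = 9)
Z = -9098
Z - o(l, 209) = -9098 - 1*6 = -9098 - 6 = -9104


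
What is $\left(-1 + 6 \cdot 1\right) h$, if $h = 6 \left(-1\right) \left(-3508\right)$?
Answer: $105240$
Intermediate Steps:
$h = 21048$ ($h = \left(-6\right) \left(-3508\right) = 21048$)
$\left(-1 + 6 \cdot 1\right) h = \left(-1 + 6 \cdot 1\right) 21048 = \left(-1 + 6\right) 21048 = 5 \cdot 21048 = 105240$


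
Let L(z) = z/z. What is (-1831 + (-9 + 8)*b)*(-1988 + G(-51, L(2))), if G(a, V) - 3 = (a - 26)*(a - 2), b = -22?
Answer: -3791664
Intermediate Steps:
L(z) = 1
G(a, V) = 3 + (-26 + a)*(-2 + a) (G(a, V) = 3 + (a - 26)*(a - 2) = 3 + (-26 + a)*(-2 + a))
(-1831 + (-9 + 8)*b)*(-1988 + G(-51, L(2))) = (-1831 + (-9 + 8)*(-22))*(-1988 + (55 + (-51)² - 28*(-51))) = (-1831 - 1*(-22))*(-1988 + (55 + 2601 + 1428)) = (-1831 + 22)*(-1988 + 4084) = -1809*2096 = -3791664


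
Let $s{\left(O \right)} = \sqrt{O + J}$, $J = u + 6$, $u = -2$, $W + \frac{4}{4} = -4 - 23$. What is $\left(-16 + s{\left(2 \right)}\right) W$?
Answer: $448 - 28 \sqrt{6} \approx 379.41$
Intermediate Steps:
$W = -28$ ($W = -1 - 27 = -28$)
$J = 4$ ($J = -2 + 6 = 4$)
$s{\left(O \right)} = \sqrt{4 + O}$ ($s{\left(O \right)} = \sqrt{O + 4} = \sqrt{4 + O}$)
$\left(-16 + s{\left(2 \right)}\right) W = \left(-16 + \sqrt{4 + 2}\right) \left(-28\right) = \left(-16 + \sqrt{6}\right) \left(-28\right) = 448 - 28 \sqrt{6}$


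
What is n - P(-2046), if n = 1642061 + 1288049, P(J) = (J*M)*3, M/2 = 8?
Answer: 3028318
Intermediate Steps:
M = 16 (M = 2*8 = 16)
P(J) = 48*J (P(J) = (J*16)*3 = (16*J)*3 = 48*J)
n = 2930110
n - P(-2046) = 2930110 - 48*(-2046) = 2930110 - 1*(-98208) = 2930110 + 98208 = 3028318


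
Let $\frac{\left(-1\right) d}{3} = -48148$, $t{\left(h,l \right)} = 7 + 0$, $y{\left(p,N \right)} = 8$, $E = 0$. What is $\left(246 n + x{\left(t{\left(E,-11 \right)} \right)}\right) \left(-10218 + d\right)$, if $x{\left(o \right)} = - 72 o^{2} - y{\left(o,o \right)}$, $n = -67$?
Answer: $-2686936068$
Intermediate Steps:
$t{\left(h,l \right)} = 7$
$d = 144444$ ($d = \left(-3\right) \left(-48148\right) = 144444$)
$x{\left(o \right)} = -8 - 72 o^{2}$ ($x{\left(o \right)} = - 72 o^{2} - 8 = -8 - 72 o^{2}$)
$\left(246 n + x{\left(t{\left(E,-11 \right)} \right)}\right) \left(-10218 + d\right) = \left(246 \left(-67\right) - \left(8 + 72 \cdot 7^{2}\right)\right) \left(-10218 + 144444\right) = \left(-16482 - 3536\right) 134226 = \left(-20018\right) 134226 = -2686936068$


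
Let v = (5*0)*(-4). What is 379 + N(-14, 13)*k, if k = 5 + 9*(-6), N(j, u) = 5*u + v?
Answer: -2806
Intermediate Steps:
v = 0 (v = 0*(-4) = 0)
N(j, u) = 5*u (N(j, u) = 5*u + 0 = 5*u)
k = -49 (k = 5 - 54 = -49)
379 + N(-14, 13)*k = 379 + (5*13)*(-49) = 379 + 65*(-49) = 379 - 3185 = -2806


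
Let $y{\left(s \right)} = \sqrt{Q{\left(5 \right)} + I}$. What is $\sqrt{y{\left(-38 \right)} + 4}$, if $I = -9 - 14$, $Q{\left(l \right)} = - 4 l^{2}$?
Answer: $\sqrt{4 + i \sqrt{123}} \approx 2.8098 + 1.9736 i$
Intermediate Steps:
$I = -23$ ($I = -9 - 14 = -23$)
$y{\left(s \right)} = i \sqrt{123}$ ($y{\left(s \right)} = \sqrt{- 4 \cdot 5^{2} - 23} = \sqrt{\left(-4\right) 25 - 23} = \sqrt{-100 - 23} = \sqrt{-123} = i \sqrt{123}$)
$\sqrt{y{\left(-38 \right)} + 4} = \sqrt{i \sqrt{123} + 4} = \sqrt{4 + i \sqrt{123}}$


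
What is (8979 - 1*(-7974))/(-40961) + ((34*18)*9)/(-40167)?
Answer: -100729371/182808943 ≈ -0.55101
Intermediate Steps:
(8979 - 1*(-7974))/(-40961) + ((34*18)*9)/(-40167) = (8979 + 7974)*(-1/40961) + (612*9)*(-1/40167) = 16953*(-1/40961) + 5508*(-1/40167) = -16953/40961 - 612/4463 = -100729371/182808943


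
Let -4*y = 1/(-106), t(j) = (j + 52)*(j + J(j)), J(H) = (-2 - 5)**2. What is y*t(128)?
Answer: 7965/106 ≈ 75.141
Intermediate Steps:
J(H) = 49 (J(H) = (-7)**2 = 49)
t(j) = (49 + j)*(52 + j) (t(j) = (j + 52)*(j + 49) = (52 + j)*(49 + j) = (49 + j)*(52 + j))
y = 1/424 (y = -1/4/(-106) = -1/4*(-1/106) = 1/424 ≈ 0.0023585)
y*t(128) = (2548 + 128**2 + 101*128)/424 = (2548 + 16384 + 12928)/424 = (1/424)*31860 = 7965/106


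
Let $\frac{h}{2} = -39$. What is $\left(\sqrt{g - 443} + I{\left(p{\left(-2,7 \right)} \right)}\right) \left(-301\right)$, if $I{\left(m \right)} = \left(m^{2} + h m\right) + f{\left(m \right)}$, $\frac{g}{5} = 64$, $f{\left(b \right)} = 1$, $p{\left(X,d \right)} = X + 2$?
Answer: $-301 - 301 i \sqrt{123} \approx -301.0 - 3338.3 i$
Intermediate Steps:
$p{\left(X,d \right)} = 2 + X$
$g = 320$ ($g = 5 \cdot 64 = 320$)
$h = -78$ ($h = 2 \left(-39\right) = -78$)
$I{\left(m \right)} = 1 + m^{2} - 78 m$ ($I{\left(m \right)} = \left(m^{2} - 78 m\right) + 1 = 1 + m^{2} - 78 m$)
$\left(\sqrt{g - 443} + I{\left(p{\left(-2,7 \right)} \right)}\right) \left(-301\right) = \left(\sqrt{320 - 443} + \left(1 + \left(2 - 2\right)^{2} - 78 \left(2 - 2\right)\right)\right) \left(-301\right) = \left(\sqrt{-123} + \left(1 + 0^{2} - 0\right)\right) \left(-301\right) = \left(i \sqrt{123} + \left(1 + 0 + 0\right)\right) \left(-301\right) = \left(i \sqrt{123} + 1\right) \left(-301\right) = \left(1 + i \sqrt{123}\right) \left(-301\right) = -301 - 301 i \sqrt{123}$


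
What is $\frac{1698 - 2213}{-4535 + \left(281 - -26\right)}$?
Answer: $\frac{515}{4228} \approx 0.12181$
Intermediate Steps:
$\frac{1698 - 2213}{-4535 + \left(281 - -26\right)} = - \frac{515}{-4535 + \left(281 + 26\right)} = - \frac{515}{-4535 + 307} = - \frac{515}{-4228} = \left(-515\right) \left(- \frac{1}{4228}\right) = \frac{515}{4228}$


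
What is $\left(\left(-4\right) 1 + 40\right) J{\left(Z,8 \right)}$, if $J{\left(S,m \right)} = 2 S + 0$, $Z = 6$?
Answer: $432$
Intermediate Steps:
$J{\left(S,m \right)} = 2 S$
$\left(\left(-4\right) 1 + 40\right) J{\left(Z,8 \right)} = \left(\left(-4\right) 1 + 40\right) 2 \cdot 6 = \left(-4 + 40\right) 12 = 36 \cdot 12 = 432$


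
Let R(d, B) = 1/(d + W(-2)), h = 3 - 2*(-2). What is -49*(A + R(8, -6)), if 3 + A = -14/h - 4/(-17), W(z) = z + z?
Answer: 15043/68 ≈ 221.22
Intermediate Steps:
W(z) = 2*z
h = 7 (h = 3 + 4 = 7)
R(d, B) = 1/(-4 + d) (R(d, B) = 1/(d + 2*(-2)) = 1/(d - 4) = 1/(-4 + d))
A = -81/17 (A = -3 + (-14/7 - 4/(-17)) = -3 + (-14*⅐ - 4*(-1/17)) = -3 + (-2 + 4/17) = -3 - 30/17 = -81/17 ≈ -4.7647)
-49*(A + R(8, -6)) = -49*(-81/17 + 1/(-4 + 8)) = -49*(-81/17 + 1/4) = -49*(-81/17 + ¼) = -49*(-307/68) = 15043/68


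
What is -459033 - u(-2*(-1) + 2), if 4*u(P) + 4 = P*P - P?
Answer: -459035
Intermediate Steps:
u(P) = -1 - P/4 + P²/4 (u(P) = -1 + (P*P - P)/4 = -1 + (P² - P)/4 = -1 + (-P/4 + P²/4) = -1 - P/4 + P²/4)
-459033 - u(-2*(-1) + 2) = -459033 - (-1 - (-2*(-1) + 2)/4 + (-2*(-1) + 2)²/4) = -459033 - (-1 - (2 + 2)/4 + (2 + 2)²/4) = -459033 - (-1 - ¼*4 + (¼)*4²) = -459033 - (-1 - 1 + (¼)*16) = -459033 - (-1 - 1 + 4) = -459033 - 1*2 = -459033 - 2 = -459035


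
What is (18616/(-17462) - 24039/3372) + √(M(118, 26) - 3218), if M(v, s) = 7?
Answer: -80423695/9813644 + 13*I*√19 ≈ -8.1951 + 56.666*I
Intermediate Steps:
(18616/(-17462) - 24039/3372) + √(M(118, 26) - 3218) = (18616/(-17462) - 24039/3372) + √(7 - 3218) = (18616*(-1/17462) - 24039*1/3372) + √(-3211) = (-9308/8731 - 8013/1124) + 13*I*√19 = -80423695/9813644 + 13*I*√19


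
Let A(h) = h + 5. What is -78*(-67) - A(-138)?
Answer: 5359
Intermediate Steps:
A(h) = 5 + h
-78*(-67) - A(-138) = -78*(-67) - (5 - 138) = 5226 - 1*(-133) = 5226 + 133 = 5359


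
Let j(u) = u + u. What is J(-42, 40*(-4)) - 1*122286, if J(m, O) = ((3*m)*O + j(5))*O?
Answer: -3349486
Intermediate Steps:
j(u) = 2*u
J(m, O) = O*(10 + 3*O*m) (J(m, O) = ((3*m)*O + 2*5)*O = (3*O*m + 10)*O = (10 + 3*O*m)*O = O*(10 + 3*O*m))
J(-42, 40*(-4)) - 1*122286 = (40*(-4))*(10 + 3*(40*(-4))*(-42)) - 1*122286 = -160*(10 + 3*(-160)*(-42)) - 122286 = -160*(10 + 20160) - 122286 = -160*20170 - 122286 = -3227200 - 122286 = -3349486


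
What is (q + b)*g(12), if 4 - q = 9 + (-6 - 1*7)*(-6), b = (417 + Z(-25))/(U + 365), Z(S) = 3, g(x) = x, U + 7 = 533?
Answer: -98044/99 ≈ -990.34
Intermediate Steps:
U = 526 (U = -7 + 533 = 526)
b = 140/297 (b = (417 + 3)/(526 + 365) = 420/891 = 420*(1/891) = 140/297 ≈ 0.47138)
q = -83 (q = 4 - (9 + (-6 - 1*7)*(-6)) = 4 - (9 + (-6 - 7)*(-6)) = 4 - (9 - 13*(-6)) = 4 - (9 + 78) = 4 - 1*87 = 4 - 87 = -83)
(q + b)*g(12) = (-83 + 140/297)*12 = -24511/297*12 = -98044/99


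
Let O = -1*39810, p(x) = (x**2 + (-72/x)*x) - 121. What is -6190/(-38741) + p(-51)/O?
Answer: 76567786/771139605 ≈ 0.099292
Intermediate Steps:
p(x) = -193 + x**2 (p(x) = (x**2 - 72) - 121 = (-72 + x**2) - 121 = -193 + x**2)
O = -39810
-6190/(-38741) + p(-51)/O = -6190/(-38741) + (-193 + (-51)**2)/(-39810) = -6190*(-1/38741) + (-193 + 2601)*(-1/39810) = 6190/38741 + 2408*(-1/39810) = 6190/38741 - 1204/19905 = 76567786/771139605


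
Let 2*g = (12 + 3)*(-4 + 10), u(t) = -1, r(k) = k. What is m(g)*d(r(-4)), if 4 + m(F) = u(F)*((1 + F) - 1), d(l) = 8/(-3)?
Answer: 392/3 ≈ 130.67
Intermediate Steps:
d(l) = -8/3 (d(l) = 8*(-⅓) = -8/3)
g = 45 (g = ((12 + 3)*(-4 + 10))/2 = (15*6)/2 = (½)*90 = 45)
m(F) = -4 - F (m(F) = -4 - ((1 + F) - 1) = -4 - F)
m(g)*d(r(-4)) = (-4 - 1*45)*(-8/3) = (-4 - 45)*(-8/3) = -49*(-8/3) = 392/3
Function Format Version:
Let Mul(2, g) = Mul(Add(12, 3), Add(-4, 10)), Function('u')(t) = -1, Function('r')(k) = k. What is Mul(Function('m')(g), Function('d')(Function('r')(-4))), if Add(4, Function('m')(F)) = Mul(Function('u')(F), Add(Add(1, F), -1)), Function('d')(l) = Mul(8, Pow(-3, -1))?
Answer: Rational(392, 3) ≈ 130.67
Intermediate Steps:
Function('d')(l) = Rational(-8, 3) (Function('d')(l) = Mul(8, Rational(-1, 3)) = Rational(-8, 3))
g = 45 (g = Mul(Rational(1, 2), Mul(Add(12, 3), Add(-4, 10))) = Mul(Rational(1, 2), Mul(15, 6)) = Mul(Rational(1, 2), 90) = 45)
Function('m')(F) = Add(-4, Mul(-1, F)) (Function('m')(F) = Add(-4, Mul(-1, Add(Add(1, F), -1))) = Add(-4, Mul(-1, F)))
Mul(Function('m')(g), Function('d')(Function('r')(-4))) = Mul(Add(-4, Mul(-1, 45)), Rational(-8, 3)) = Mul(Add(-4, -45), Rational(-8, 3)) = Mul(-49, Rational(-8, 3)) = Rational(392, 3)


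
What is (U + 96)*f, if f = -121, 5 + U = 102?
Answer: -23353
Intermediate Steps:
U = 97 (U = -5 + 102 = 97)
(U + 96)*f = (97 + 96)*(-121) = 193*(-121) = -23353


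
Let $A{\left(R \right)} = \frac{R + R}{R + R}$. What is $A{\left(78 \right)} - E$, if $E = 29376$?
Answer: $-29375$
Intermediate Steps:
$A{\left(R \right)} = 1$ ($A{\left(R \right)} = \frac{2 R}{2 R} = 2 R \frac{1}{2 R} = 1$)
$A{\left(78 \right)} - E = 1 - 29376 = -29375$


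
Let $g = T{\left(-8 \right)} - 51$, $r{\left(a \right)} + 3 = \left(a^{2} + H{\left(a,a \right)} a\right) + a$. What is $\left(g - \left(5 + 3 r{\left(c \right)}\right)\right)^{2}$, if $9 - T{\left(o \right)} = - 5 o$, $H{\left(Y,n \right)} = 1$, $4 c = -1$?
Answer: $\frac{1505529}{256} \approx 5881.0$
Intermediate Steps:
$c = - \frac{1}{4}$ ($c = \frac{1}{4} \left(-1\right) = - \frac{1}{4} \approx -0.25$)
$r{\left(a \right)} = -3 + a^{2} + 2 a$ ($r{\left(a \right)} = -3 + \left(\left(a^{2} + 1 a\right) + a\right) = -3 + \left(\left(a^{2} + a\right) + a\right) = -3 + \left(\left(a + a^{2}\right) + a\right) = -3 + \left(a^{2} + 2 a\right) = -3 + a^{2} + 2 a$)
$T{\left(o \right)} = 9 + 5 o$ ($T{\left(o \right)} = 9 - - 5 o = 9 + 5 o$)
$g = -82$ ($g = \left(9 + 5 \left(-8\right)\right) - 51 = \left(9 - 40\right) - 51 = -31 - 51 = -82$)
$\left(g - \left(5 + 3 r{\left(c \right)}\right)\right)^{2} = \left(-82 - \left(5 + 3 \left(-3 + \left(- \frac{1}{4}\right)^{2} + 2 \left(- \frac{1}{4}\right)\right)\right)\right)^{2} = \left(-82 - \left(5 + 3 \left(-3 + \frac{1}{16} - \frac{1}{2}\right)\right)\right)^{2} = \left(-82 - - \frac{85}{16}\right)^{2} = \left(-82 + \left(-5 + \frac{165}{16}\right)\right)^{2} = \left(-82 + \frac{85}{16}\right)^{2} = \left(- \frac{1227}{16}\right)^{2} = \frac{1505529}{256}$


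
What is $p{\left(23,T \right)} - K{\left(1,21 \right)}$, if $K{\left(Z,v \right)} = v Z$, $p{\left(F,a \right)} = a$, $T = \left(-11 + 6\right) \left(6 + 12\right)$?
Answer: $-111$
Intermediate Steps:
$T = -90$ ($T = \left(-5\right) 18 = -90$)
$K{\left(Z,v \right)} = Z v$
$p{\left(23,T \right)} - K{\left(1,21 \right)} = -90 - 1 \cdot 21 = -90 - 21 = -111$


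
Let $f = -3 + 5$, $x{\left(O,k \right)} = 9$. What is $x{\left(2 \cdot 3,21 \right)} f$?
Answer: $18$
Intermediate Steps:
$f = 2$
$x{\left(2 \cdot 3,21 \right)} f = 9 \cdot 2 = 18$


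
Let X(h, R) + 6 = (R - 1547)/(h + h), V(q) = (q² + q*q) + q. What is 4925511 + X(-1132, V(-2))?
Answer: 11151344861/2264 ≈ 4.9255e+6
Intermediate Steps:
V(q) = q + 2*q² (V(q) = (q² + q²) + q = 2*q² + q = q + 2*q²)
X(h, R) = -6 + (-1547 + R)/(2*h) (X(h, R) = -6 + (R - 1547)/(h + h) = -6 + (-1547 + R)/((2*h)) = -6 + (-1547 + R)*(1/(2*h)) = -6 + (-1547 + R)/(2*h))
4925511 + X(-1132, V(-2)) = 4925511 + (½)*(-1547 - 2*(1 + 2*(-2)) - 12*(-1132))/(-1132) = 4925511 + (½)*(-1/1132)*(-1547 - 2*(1 - 4) + 13584) = 4925511 + (½)*(-1/1132)*(-1547 - 2*(-3) + 13584) = 4925511 + (½)*(-1/1132)*(-1547 + 6 + 13584) = 4925511 + (½)*(-1/1132)*12043 = 4925511 - 12043/2264 = 11151344861/2264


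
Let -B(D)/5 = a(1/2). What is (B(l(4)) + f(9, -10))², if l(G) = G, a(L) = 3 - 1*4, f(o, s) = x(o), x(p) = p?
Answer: 196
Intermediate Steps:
f(o, s) = o
a(L) = -1 (a(L) = 3 - 4 = -1)
B(D) = 5 (B(D) = -5*(-1) = 5)
(B(l(4)) + f(9, -10))² = (5 + 9)² = 14² = 196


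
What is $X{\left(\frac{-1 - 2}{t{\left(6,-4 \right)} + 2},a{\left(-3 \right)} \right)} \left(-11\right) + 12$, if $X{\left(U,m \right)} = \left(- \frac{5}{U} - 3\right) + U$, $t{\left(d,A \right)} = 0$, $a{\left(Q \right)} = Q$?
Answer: $\frac{149}{6} \approx 24.833$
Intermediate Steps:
$X{\left(U,m \right)} = -3 + U - \frac{5}{U}$ ($X{\left(U,m \right)} = \left(-3 - \frac{5}{U}\right) + U = -3 + U - \frac{5}{U}$)
$X{\left(\frac{-1 - 2}{t{\left(6,-4 \right)} + 2},a{\left(-3 \right)} \right)} \left(-11\right) + 12 = \left(-3 + \frac{-1 - 2}{0 + 2} - \frac{5}{\left(-1 - 2\right) \frac{1}{0 + 2}}\right) \left(-11\right) + 12 = \left(-3 - \frac{3}{2} - \frac{5}{\left(-3\right) \frac{1}{2}}\right) \left(-11\right) + 12 = \left(-3 - \frac{3}{2} - \frac{5}{- \frac{3}{2}}\right) \left(-11\right) + 12 = \left(-3 - \frac{3}{2} - - \frac{10}{3}\right) \left(-11\right) + 12 = \left(-3 - \frac{3}{2} + \frac{10}{3}\right) \left(-11\right) + 12 = \left(- \frac{7}{6}\right) \left(-11\right) + 12 = \frac{77}{6} + 12 = \frac{149}{6}$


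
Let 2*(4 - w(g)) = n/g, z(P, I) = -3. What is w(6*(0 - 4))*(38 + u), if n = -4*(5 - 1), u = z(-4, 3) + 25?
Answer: 220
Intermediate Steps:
u = 22 (u = -3 + 25 = 22)
n = -16 (n = -4*4 = -16)
w(g) = 4 + 8/g (w(g) = 4 - (-8)/g = 4 + 8/g)
w(6*(0 - 4))*(38 + u) = (4 + 8/((6*(0 - 4))))*(38 + 22) = (4 + 8/((6*(-4))))*60 = (4 + 8/(-24))*60 = (4 + 8*(-1/24))*60 = (4 - ⅓)*60 = (11/3)*60 = 220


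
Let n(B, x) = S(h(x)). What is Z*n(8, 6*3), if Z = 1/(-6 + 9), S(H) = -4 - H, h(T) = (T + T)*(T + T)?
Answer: -1300/3 ≈ -433.33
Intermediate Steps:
h(T) = 4*T² (h(T) = (2*T)*(2*T) = 4*T²)
n(B, x) = -4 - 4*x²
Z = ⅓ (Z = 1/3 = ⅓ ≈ 0.33333)
Z*n(8, 6*3) = (-4 - 4*(6*3)²)/3 = (-4 - 4*18²)/3 = (-4 - 4*324)/3 = (-4 - 1296)/3 = (⅓)*(-1300) = -1300/3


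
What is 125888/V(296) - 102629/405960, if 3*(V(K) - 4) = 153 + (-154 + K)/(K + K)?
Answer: 2669215155013/1167994680 ≈ 2285.3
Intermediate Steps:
V(K) = 55 + (-154 + K)/(6*K) (V(K) = 4 + (153 + (-154 + K)/(K + K))/3 = 4 + (153 + (-154 + K)/((2*K)))/3 = 4 + (153 + (-154 + K)*(1/(2*K)))/3 = 4 + (153 + (-154 + K)/(2*K))/3 = 4 + (51 + (-154 + K)/(6*K)) = 55 + (-154 + K)/(6*K))
125888/V(296) - 102629/405960 = 125888/(((⅙)*(-154 + 331*296)/296)) - 102629/405960 = 125888/(((⅙)*(1/296)*(-154 + 97976))) - 102629*1/405960 = 125888/(((⅙)*(1/296)*97822)) - 6037/23880 = 125888/(48911/888) - 6037/23880 = 125888*(888/48911) - 6037/23880 = 111788544/48911 - 6037/23880 = 2669215155013/1167994680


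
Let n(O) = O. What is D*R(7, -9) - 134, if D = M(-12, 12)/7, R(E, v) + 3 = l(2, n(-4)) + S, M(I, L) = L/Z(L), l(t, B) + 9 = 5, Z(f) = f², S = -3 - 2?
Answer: -939/7 ≈ -134.14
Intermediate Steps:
S = -5
l(t, B) = -4 (l(t, B) = -9 + 5 = -4)
M(I, L) = 1/L (M(I, L) = L/(L²) = L/L² = 1/L)
R(E, v) = -12 (R(E, v) = -3 + (-4 - 5) = -3 - 9 = -12)
D = 1/84 (D = 1/(12*7) = (1/12)*(⅐) = 1/84 ≈ 0.011905)
D*R(7, -9) - 134 = (1/84)*(-12) - 134 = -⅐ - 134 = -939/7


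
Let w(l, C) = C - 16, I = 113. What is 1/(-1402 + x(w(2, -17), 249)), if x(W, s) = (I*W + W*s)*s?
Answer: -1/2975956 ≈ -3.3603e-7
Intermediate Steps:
w(l, C) = -16 + C
x(W, s) = s*(113*W + W*s) (x(W, s) = (113*W + W*s)*s = s*(113*W + W*s))
1/(-1402 + x(w(2, -17), 249)) = 1/(-1402 + (-16 - 17)*249*(113 + 249)) = 1/(-1402 - 33*249*362) = 1/(-1402 - 2974554) = 1/(-2975956) = -1/2975956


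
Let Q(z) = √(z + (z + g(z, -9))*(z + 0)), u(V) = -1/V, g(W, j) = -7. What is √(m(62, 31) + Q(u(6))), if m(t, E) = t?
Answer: √(2232 + 6*√37)/6 ≈ 7.9381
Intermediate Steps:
Q(z) = √(z + z*(-7 + z)) (Q(z) = √(z + (z - 7)*(z + 0)) = √(z + (-7 + z)*z) = √(z + z*(-7 + z)))
√(m(62, 31) + Q(u(6))) = √(62 + √((-1/6)*(-6 - 1/6))) = √(62 + √((-1*⅙)*(-6 - 1*⅙))) = √(62 + √(-(-6 - ⅙)/6)) = √(62 + √(-⅙*(-37/6))) = √(62 + √(37/36)) = √(62 + √37/6)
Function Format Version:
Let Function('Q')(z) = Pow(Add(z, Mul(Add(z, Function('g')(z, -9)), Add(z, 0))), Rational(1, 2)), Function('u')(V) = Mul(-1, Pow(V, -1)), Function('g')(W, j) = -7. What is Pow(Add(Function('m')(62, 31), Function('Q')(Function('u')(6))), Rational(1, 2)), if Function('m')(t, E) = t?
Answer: Mul(Rational(1, 6), Pow(Add(2232, Mul(6, Pow(37, Rational(1, 2)))), Rational(1, 2))) ≈ 7.9381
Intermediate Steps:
Function('Q')(z) = Pow(Add(z, Mul(z, Add(-7, z))), Rational(1, 2)) (Function('Q')(z) = Pow(Add(z, Mul(Add(z, -7), Add(z, 0))), Rational(1, 2)) = Pow(Add(z, Mul(Add(-7, z), z)), Rational(1, 2)) = Pow(Add(z, Mul(z, Add(-7, z))), Rational(1, 2)))
Pow(Add(Function('m')(62, 31), Function('Q')(Function('u')(6))), Rational(1, 2)) = Pow(Add(62, Pow(Mul(Mul(-1, Pow(6, -1)), Add(-6, Mul(-1, Pow(6, -1)))), Rational(1, 2))), Rational(1, 2)) = Pow(Add(62, Pow(Mul(Mul(-1, Rational(1, 6)), Add(-6, Mul(-1, Rational(1, 6)))), Rational(1, 2))), Rational(1, 2)) = Pow(Add(62, Pow(Mul(Rational(-1, 6), Add(-6, Rational(-1, 6))), Rational(1, 2))), Rational(1, 2)) = Pow(Add(62, Pow(Mul(Rational(-1, 6), Rational(-37, 6)), Rational(1, 2))), Rational(1, 2)) = Pow(Add(62, Pow(Rational(37, 36), Rational(1, 2))), Rational(1, 2)) = Pow(Add(62, Mul(Rational(1, 6), Pow(37, Rational(1, 2)))), Rational(1, 2))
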